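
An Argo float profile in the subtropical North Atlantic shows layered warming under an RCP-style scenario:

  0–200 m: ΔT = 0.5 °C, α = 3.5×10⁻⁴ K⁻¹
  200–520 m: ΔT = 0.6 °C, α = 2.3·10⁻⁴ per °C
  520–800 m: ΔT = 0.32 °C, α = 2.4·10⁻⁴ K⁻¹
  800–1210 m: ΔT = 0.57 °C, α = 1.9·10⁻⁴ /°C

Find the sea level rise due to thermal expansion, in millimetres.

200 × 3.5×10⁻⁴ × 0.5 = 0.03500 m
Layer 2: 320 × 2.3×10⁻⁴ × 0.6 = 0.04416 m
520–800 m: 0.32 × 280 × 2.4×10⁻⁴ = 0.021504 m
800–1210 m: 1.9×10⁻⁴ × 410 × 0.57 = 0.044403 m
Δh = 0.03500 + 0.04416 + 0.021504 + 0.044403 = 0.145067 m ≈ 145 mm

145 mm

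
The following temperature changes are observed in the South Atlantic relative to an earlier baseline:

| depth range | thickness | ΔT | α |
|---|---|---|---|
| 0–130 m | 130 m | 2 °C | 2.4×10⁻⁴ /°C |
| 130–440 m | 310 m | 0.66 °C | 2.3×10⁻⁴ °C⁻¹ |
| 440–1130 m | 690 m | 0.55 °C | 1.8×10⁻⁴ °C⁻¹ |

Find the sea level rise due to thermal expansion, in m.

0–130 m: 2 × 2.4×10⁻⁴ × 130 = 0.06240 m
130–440 m: 0.66 × 2.3×10⁻⁴ × 310 = 0.047058 m
0.55 × 1.8×10⁻⁴ × 690 = 0.06831 m
Δh = 0.06240 + 0.047058 + 0.06831 = 0.177768 m

Δh = 0.18 m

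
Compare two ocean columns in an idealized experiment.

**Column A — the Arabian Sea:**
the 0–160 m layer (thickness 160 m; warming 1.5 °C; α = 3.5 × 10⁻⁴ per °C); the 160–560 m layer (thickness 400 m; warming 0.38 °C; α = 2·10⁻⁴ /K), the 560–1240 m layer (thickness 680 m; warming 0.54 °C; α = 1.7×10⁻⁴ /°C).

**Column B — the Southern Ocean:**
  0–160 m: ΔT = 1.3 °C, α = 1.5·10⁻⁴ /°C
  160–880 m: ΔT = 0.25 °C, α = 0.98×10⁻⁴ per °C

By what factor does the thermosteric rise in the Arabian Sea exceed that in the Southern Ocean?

A Layer 1: 3.5×10⁻⁴ × 1.5 × 160 = 0.08400 m
A 160–560 m: 400 × 2×10⁻⁴ × 0.38 = 0.03040 m
A 680 × 0.54 × 1.7×10⁻⁴ = 0.062424 m
A total: 0.176824 m
B 1.5×10⁻⁴ × 160 × 1.3 = 0.03120 m
B 160–880 m: 720 × 0.25 × 0.98×10⁻⁴ = 0.01764 m
B total: 0.04884 m
Ratio: 0.176824 / 0.04884 ≈ 3.620

3.62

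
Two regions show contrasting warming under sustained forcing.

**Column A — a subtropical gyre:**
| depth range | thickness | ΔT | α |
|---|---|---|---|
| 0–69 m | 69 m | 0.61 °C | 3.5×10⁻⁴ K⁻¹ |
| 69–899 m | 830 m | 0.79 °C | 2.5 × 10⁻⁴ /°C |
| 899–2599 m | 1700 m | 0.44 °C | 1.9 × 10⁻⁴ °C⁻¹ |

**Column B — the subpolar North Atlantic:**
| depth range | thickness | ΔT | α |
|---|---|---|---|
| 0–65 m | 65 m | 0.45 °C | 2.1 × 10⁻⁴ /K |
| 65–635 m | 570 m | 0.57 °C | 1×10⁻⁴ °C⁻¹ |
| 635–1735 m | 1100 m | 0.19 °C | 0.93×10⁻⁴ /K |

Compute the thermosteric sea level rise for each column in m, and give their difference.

A: 0.321 m; B: 0.0581 m; difference 0.263 m

A 3.5×10⁻⁴ × 0.61 × 69 = 0.0147315 m
A Layer 2: 2.5×10⁻⁴ × 830 × 0.79 = 0.163925 m
A 1.9×10⁻⁴ × 0.44 × 1700 = 0.14212 m
A total: 0.3207765 m
B Layer 1: 65 × 2.1×10⁻⁴ × 0.45 = 0.0061425 m
B 65–635 m: 1×10⁻⁴ × 570 × 0.57 = 0.03249 m
B 0.19 × 0.93×10⁻⁴ × 1100 = 0.019437 m
B total: 0.0580695 m
Difference: 0.3207765 − 0.0580695 = 0.262707 m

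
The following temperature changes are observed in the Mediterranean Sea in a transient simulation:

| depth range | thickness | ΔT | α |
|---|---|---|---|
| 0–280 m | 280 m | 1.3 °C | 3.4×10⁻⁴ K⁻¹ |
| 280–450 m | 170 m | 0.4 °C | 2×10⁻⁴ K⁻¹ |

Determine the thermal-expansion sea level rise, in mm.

137 mm

1.3 × 280 × 3.4×10⁻⁴ = 0.12376 m
Layer 2: 0.4 × 2×10⁻⁴ × 170 = 0.01360 m
Δh = 0.12376 + 0.01360 = 0.13736 m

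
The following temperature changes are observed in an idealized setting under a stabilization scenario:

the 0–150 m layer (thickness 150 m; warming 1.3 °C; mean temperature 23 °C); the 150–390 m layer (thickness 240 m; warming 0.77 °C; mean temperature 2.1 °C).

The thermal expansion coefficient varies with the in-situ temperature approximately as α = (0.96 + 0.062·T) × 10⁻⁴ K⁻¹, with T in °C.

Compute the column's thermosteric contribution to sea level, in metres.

0.067 m

Layer 1: α = (0.96 + 0.062×23)×10⁻⁴ = 2.386×10⁻⁴ K⁻¹
Layer 2: α = (0.96 + 0.062×2.1)×10⁻⁴ = 1.0902×10⁻⁴ K⁻¹
0–150 m: 2.386×10⁻⁴ × 1.3 × 150 = 0.046527 m
150–390 m: 240 × 0.77 × 1.0902×10⁻⁴ = 0.020146896 m
Δh = 0.046527 + 0.020146896 = 0.066673896 m ≈ 0.067 m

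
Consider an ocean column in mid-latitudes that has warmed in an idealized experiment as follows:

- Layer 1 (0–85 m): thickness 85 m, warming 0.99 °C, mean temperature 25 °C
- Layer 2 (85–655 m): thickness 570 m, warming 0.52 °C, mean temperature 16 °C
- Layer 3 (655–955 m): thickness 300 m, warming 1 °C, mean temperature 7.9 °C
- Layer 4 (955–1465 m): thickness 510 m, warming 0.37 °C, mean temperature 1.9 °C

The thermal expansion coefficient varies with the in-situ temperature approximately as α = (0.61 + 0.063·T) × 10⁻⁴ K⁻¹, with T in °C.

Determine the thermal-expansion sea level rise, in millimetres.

113 mm of thermosteric rise

Layer 1: α = (0.61 + 0.063×25)×10⁻⁴ = 2.185×10⁻⁴ K⁻¹
Layer 2: α = (0.61 + 0.063×16)×10⁻⁴ = 1.618×10⁻⁴ K⁻¹
Layer 3: α = (0.61 + 0.063×7.9)×10⁻⁴ = 1.1077×10⁻⁴ K⁻¹
Layer 4: α = (0.61 + 0.063×1.9)×10⁻⁴ = 0.7297×10⁻⁴ K⁻¹
2.185×10⁻⁴ × 85 × 0.99 = 0.018386775 m
Layer 2: 1.618×10⁻⁴ × 570 × 0.52 = 0.04795752 m
655–955 m: 1.1077×10⁻⁴ × 1 × 300 = 0.033231 m
0.7297×10⁻⁴ × 0.37 × 510 = 0.013769439 m
Δh = 0.018386775 + 0.04795752 + 0.033231 + 0.013769439 = 0.113344734 m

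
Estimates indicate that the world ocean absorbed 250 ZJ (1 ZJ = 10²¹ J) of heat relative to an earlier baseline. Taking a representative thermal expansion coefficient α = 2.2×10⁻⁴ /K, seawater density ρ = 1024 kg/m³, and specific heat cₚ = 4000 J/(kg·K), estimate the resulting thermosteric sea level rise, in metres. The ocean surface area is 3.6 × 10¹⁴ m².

Per unit area: Q = 250×10²¹ / (3.6×10¹⁴) ≈ 6.944×10⁸ J/m²
Δh = αQ/(ρcₚ) = 2.2×10⁻⁴ × 6.944×10⁸ / (1024 × 4000) ≈ 0.037297 m

0.037 m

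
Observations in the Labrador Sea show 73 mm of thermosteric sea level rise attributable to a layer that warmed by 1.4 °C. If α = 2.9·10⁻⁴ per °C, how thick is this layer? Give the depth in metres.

180 m

H = Δh/(αΔT) = 0.073 / (2.9×10⁻⁴ × 1.4) ≈ 179.8 m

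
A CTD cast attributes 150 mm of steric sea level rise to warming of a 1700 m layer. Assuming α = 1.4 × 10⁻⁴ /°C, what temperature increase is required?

about 0.63 °C

ΔT = Δh/(αH) = 0.15 / (1.4×10⁻⁴ × 1700) ≈ 0.6303 °C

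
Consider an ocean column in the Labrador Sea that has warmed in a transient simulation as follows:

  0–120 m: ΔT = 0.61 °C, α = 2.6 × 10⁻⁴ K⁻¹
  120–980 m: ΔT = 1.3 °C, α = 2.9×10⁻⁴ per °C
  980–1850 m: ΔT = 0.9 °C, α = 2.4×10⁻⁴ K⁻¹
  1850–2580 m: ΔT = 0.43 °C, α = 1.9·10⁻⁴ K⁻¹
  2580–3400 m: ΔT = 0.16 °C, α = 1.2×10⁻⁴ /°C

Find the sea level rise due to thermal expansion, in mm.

0–120 m: 0.61 × 120 × 2.6×10⁻⁴ = 0.019032 m
Layer 2: 2.9×10⁻⁴ × 860 × 1.3 = 0.32422 m
980–1850 m: 2.4×10⁻⁴ × 870 × 0.9 = 0.18792 m
1.9×10⁻⁴ × 0.43 × 730 = 0.059641 m
Layer 5: 1.2×10⁻⁴ × 0.16 × 820 = 0.015744 m
Δh = 0.019032 + 0.32422 + 0.18792 + 0.059641 + 0.015744 = 0.606557 m ≈ 610 mm

Δh = 610 mm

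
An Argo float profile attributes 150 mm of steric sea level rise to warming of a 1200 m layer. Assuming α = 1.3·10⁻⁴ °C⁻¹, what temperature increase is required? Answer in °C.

ΔT = Δh/(αH) = 0.15 / (1.3×10⁻⁴ × 1200) ≈ 0.9615 °C

0.962 °C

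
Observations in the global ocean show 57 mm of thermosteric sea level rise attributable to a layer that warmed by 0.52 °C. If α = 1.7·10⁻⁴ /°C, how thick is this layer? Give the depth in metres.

H = Δh/(αΔT) = 0.057 / (1.7×10⁻⁴ × 0.52) ≈ 644.8 m

640 m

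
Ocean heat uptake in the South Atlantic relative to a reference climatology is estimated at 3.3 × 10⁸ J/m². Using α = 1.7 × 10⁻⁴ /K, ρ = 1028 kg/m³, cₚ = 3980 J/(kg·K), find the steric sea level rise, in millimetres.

Δh = αQ/(ρcₚ) = 1.7×10⁻⁴ × 3.3×10⁸ / (1028 × 3980) ≈ 0.013712 m

13.7 mm of thermosteric rise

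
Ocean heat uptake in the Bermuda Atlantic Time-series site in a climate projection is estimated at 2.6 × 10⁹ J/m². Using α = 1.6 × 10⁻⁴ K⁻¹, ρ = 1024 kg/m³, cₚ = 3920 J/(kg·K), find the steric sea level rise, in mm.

Δh = αQ/(ρcₚ) = 1.6×10⁻⁴ × 2.6×10⁹ / (1024 × 3920) ≈ 0.10364 m

Δh ≈ 104 mm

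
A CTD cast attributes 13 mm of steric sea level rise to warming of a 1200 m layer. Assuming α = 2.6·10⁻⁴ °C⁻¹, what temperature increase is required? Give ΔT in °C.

about 0.0417 °C

ΔT = Δh/(αH) = 0.013 / (2.6×10⁻⁴ × 1200) ≈ 0.04167 °C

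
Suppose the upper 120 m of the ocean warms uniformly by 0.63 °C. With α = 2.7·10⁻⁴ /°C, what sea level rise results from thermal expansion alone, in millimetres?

20.4 mm of thermosteric rise

Δh = αΔT·H = 2.7×10⁻⁴ × 0.63 × 120 = 0.020412 m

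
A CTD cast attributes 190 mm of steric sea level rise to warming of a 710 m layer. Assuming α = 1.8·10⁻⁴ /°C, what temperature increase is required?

ΔT = Δh/(αH) = 0.19 / (1.8×10⁻⁴ × 710) ≈ 1.487 K

1.49 K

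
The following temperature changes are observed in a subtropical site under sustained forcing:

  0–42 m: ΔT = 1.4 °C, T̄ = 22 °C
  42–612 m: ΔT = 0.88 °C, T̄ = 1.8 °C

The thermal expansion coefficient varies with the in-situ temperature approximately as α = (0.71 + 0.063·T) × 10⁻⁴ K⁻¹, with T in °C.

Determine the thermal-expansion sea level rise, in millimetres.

Layer 1: α = (0.71 + 0.063×22)×10⁻⁴ = 2.096×10⁻⁴ K⁻¹
Layer 2: α = (0.71 + 0.063×1.8)×10⁻⁴ = 0.8234×10⁻⁴ K⁻¹
2.096×10⁻⁴ × 1.4 × 42 = 0.01232448 m
0.8234×10⁻⁴ × 0.88 × 570 = 0.041301744 m
Δh = 0.01232448 + 0.041301744 = 0.053626224 m ≈ 53.6 mm

53.6 mm of thermosteric rise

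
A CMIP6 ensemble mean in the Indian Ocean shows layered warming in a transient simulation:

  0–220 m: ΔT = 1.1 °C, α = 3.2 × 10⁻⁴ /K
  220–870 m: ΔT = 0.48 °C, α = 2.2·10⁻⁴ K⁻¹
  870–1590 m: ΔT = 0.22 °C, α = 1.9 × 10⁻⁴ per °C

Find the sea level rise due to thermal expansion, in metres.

about 0.176 m

0–220 m: 1.1 × 220 × 3.2×10⁻⁴ = 0.07744 m
Layer 2: 2.2×10⁻⁴ × 650 × 0.48 = 0.06864 m
1.9×10⁻⁴ × 0.22 × 720 = 0.030096 m
Δh = 0.07744 + 0.06864 + 0.030096 = 0.176176 m ≈ 0.176 m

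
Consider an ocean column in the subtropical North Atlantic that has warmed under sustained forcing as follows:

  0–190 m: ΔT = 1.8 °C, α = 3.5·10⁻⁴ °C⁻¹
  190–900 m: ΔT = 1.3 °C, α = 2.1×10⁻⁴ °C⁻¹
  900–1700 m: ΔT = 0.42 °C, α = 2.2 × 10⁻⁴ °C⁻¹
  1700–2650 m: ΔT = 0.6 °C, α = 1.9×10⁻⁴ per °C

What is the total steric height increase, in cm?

about 49.6 cm

190 × 3.5×10⁻⁴ × 1.8 = 0.11970 m
2.1×10⁻⁴ × 1.3 × 710 = 0.19383 m
900–1700 m: 800 × 0.42 × 2.2×10⁻⁴ = 0.07392 m
Layer 4: 0.6 × 950 × 1.9×10⁻⁴ = 0.10830 m
Δh = 0.11970 + 0.19383 + 0.07392 + 0.10830 = 0.49575 m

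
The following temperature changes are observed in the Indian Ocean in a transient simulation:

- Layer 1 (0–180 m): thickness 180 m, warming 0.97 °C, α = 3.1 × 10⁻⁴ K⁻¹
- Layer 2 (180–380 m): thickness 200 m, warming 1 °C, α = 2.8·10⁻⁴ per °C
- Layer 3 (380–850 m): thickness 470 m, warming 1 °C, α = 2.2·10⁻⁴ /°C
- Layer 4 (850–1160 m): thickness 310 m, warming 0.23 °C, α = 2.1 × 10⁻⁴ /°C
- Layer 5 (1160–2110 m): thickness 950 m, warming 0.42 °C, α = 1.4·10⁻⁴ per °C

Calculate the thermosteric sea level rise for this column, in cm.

Δh = 28.4 cm

Layer 1: 0.97 × 180 × 3.1×10⁻⁴ = 0.054126 m
Layer 2: 1 × 2.8×10⁻⁴ × 200 = 0.05600 m
2.2×10⁻⁴ × 1 × 470 = 0.10340 m
2.1×10⁻⁴ × 310 × 0.23 = 0.014973 m
Layer 5: 1.4×10⁻⁴ × 950 × 0.42 = 0.05586 m
Δh = 0.054126 + 0.05600 + 0.10340 + 0.014973 + 0.05586 = 0.284359 m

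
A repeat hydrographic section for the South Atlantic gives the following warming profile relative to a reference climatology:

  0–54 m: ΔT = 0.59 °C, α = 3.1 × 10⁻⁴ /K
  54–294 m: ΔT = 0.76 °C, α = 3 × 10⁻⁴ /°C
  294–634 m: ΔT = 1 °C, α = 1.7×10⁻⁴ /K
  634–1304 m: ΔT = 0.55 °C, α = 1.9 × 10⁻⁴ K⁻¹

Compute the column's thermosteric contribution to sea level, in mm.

0–54 m: 54 × 0.59 × 3.1×10⁻⁴ = 0.0098766 m
54–294 m: 3×10⁻⁴ × 240 × 0.76 = 0.05472 m
Layer 3: 340 × 1.7×10⁻⁴ × 1 = 0.05780 m
1.9×10⁻⁴ × 670 × 0.55 = 0.070015 m
Δh = 0.0098766 + 0.05472 + 0.05780 + 0.070015 = 0.1924116 m

192 mm of thermosteric rise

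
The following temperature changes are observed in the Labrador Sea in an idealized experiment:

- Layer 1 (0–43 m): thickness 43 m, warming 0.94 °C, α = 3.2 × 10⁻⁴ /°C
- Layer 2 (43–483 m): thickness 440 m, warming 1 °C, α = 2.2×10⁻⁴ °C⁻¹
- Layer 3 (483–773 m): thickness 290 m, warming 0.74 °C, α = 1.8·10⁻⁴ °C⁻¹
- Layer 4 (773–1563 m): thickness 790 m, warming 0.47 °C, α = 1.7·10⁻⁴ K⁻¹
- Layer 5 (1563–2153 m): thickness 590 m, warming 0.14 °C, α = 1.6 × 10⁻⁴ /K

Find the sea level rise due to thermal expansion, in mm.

0–43 m: 3.2×10⁻⁴ × 43 × 0.94 = 0.0129344 m
43–483 m: 2.2×10⁻⁴ × 1 × 440 = 0.09680 m
0.74 × 290 × 1.8×10⁻⁴ = 0.038628 m
1.7×10⁻⁴ × 790 × 0.47 = 0.063121 m
1.6×10⁻⁴ × 590 × 0.14 = 0.013216 m
Δh = 0.0129344 + 0.09680 + 0.038628 + 0.063121 + 0.013216 = 0.2246994 m

Δh = 225 mm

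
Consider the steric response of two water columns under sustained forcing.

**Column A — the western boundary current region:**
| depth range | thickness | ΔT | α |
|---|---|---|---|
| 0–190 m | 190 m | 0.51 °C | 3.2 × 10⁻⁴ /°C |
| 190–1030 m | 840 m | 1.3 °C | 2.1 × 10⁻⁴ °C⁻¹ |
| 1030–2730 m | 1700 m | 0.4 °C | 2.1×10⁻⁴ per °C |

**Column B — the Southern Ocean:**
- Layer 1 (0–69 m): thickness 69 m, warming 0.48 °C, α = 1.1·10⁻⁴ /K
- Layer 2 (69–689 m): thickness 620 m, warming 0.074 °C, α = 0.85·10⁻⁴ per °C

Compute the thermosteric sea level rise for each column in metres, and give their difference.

A 0–190 m: 0.51 × 190 × 3.2×10⁻⁴ = 0.031008 m
A Layer 2: 840 × 1.3 × 2.1×10⁻⁴ = 0.22932 m
A Layer 3: 2.1×10⁻⁴ × 1700 × 0.4 = 0.14280 m
A total: 0.403128 m
B 0–69 m: 69 × 1.1×10⁻⁴ × 0.48 = 0.0036432 m
B 69–689 m: 0.074 × 620 × 0.85×10⁻⁴ = 0.0038998 m
B total: 0.007543 m
Difference: 0.403128 − 0.007543 = 0.395585 m

Δh_A ≈ 0.403 m, Δh_B ≈ 0.00754 m; difference ≈ 0.396 m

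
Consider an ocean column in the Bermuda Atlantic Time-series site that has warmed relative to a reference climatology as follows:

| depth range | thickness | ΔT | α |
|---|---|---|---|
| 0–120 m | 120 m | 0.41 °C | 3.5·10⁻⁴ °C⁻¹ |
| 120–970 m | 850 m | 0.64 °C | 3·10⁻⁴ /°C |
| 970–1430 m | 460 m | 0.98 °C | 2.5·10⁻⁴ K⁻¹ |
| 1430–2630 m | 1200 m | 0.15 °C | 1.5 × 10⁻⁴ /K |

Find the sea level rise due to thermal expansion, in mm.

120 × 0.41 × 3.5×10⁻⁴ = 0.01722 m
Layer 2: 0.64 × 3×10⁻⁴ × 850 = 0.16320 m
970–1430 m: 2.5×10⁻⁴ × 0.98 × 460 = 0.11270 m
1.5×10⁻⁴ × 0.15 × 1200 = 0.02700 m
Δh = 0.01722 + 0.16320 + 0.11270 + 0.02700 = 0.32012 m ≈ 320 mm

Δh = 320 mm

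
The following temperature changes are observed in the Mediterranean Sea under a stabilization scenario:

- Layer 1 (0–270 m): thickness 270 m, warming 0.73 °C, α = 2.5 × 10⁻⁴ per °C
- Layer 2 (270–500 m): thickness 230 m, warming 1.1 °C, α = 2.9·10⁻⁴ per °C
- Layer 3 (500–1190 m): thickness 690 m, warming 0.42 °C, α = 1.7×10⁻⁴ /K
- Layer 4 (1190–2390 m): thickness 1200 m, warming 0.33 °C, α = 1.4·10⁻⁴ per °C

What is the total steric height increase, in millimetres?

Δh = 227 mm

2.5×10⁻⁴ × 0.73 × 270 = 0.049275 m
Layer 2: 230 × 1.1 × 2.9×10⁻⁴ = 0.07337 m
500–1190 m: 0.42 × 1.7×10⁻⁴ × 690 = 0.049266 m
1.4×10⁻⁴ × 0.33 × 1200 = 0.05544 m
Δh = 0.049275 + 0.07337 + 0.049266 + 0.05544 = 0.227351 m ≈ 227 mm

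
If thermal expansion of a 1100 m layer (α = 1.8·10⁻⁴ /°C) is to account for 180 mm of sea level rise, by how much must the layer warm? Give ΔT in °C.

ΔT ≈ 0.909 °C

ΔT = Δh/(αH) = 0.18 / (1.8×10⁻⁴ × 1100) ≈ 0.9091 °C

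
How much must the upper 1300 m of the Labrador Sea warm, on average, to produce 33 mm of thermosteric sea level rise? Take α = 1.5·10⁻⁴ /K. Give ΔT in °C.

ΔT = Δh/(αH) = 0.033 / (1.5×10⁻⁴ × 1300) ≈ 0.1692 °C

0.17 °C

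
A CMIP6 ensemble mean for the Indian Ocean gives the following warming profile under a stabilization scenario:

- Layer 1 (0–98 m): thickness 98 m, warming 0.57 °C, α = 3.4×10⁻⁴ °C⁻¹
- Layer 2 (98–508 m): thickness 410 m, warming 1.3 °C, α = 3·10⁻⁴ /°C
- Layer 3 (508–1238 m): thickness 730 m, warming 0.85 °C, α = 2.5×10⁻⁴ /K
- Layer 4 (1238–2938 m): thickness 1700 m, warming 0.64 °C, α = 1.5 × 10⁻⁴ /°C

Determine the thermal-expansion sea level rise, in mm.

Layer 1: 98 × 3.4×10⁻⁴ × 0.57 = 0.0189924 m
98–508 m: 410 × 3×10⁻⁴ × 1.3 = 0.15990 m
730 × 0.85 × 2.5×10⁻⁴ = 0.155125 m
1238–2938 m: 1700 × 1.5×10⁻⁴ × 0.64 = 0.16320 m
Δh = 0.0189924 + 0.15990 + 0.155125 + 0.16320 = 0.4972174 m ≈ 500 mm

500 mm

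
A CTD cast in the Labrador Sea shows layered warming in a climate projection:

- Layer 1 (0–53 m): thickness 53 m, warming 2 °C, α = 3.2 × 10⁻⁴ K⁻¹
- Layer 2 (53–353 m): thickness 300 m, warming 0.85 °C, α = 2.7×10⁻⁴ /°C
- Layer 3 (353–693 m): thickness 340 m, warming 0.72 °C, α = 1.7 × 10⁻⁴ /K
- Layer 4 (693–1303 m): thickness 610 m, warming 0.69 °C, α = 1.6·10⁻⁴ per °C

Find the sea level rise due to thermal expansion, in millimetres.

Layer 1: 2 × 53 × 3.2×10⁻⁴ = 0.03392 m
Layer 2: 300 × 2.7×10⁻⁴ × 0.85 = 0.06885 m
353–693 m: 0.72 × 340 × 1.7×10⁻⁴ = 0.041616 m
0.69 × 610 × 1.6×10⁻⁴ = 0.067344 m
Δh = 0.03392 + 0.06885 + 0.041616 + 0.067344 = 0.21173 m ≈ 210 mm

210 mm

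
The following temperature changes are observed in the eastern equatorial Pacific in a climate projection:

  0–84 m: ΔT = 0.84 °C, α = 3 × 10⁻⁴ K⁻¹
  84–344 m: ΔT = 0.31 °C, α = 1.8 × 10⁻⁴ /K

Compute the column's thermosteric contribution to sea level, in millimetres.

3×10⁻⁴ × 0.84 × 84 = 0.021168 m
84–344 m: 0.31 × 1.8×10⁻⁴ × 260 = 0.014508 m
Δh = 0.021168 + 0.014508 = 0.035676 m ≈ 36 mm

Δh = 36 mm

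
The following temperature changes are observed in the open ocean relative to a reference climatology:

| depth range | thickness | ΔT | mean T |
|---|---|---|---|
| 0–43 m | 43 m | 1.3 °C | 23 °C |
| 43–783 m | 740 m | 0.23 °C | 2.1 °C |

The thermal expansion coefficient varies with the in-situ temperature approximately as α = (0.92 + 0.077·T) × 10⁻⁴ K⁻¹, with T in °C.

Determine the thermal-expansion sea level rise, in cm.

about 3.35 cm

Layer 1: α = (0.92 + 0.077×23)×10⁻⁴ = 2.691×10⁻⁴ K⁻¹
Layer 2: α = (0.92 + 0.077×2.1)×10⁻⁴ = 1.0817×10⁻⁴ K⁻¹
43 × 1.3 × 2.691×10⁻⁴ = 0.01504269 m
740 × 1.0817×10⁻⁴ × 0.23 = 0.018410534 m
Δh = 0.01504269 + 0.018410534 = 0.033453224 m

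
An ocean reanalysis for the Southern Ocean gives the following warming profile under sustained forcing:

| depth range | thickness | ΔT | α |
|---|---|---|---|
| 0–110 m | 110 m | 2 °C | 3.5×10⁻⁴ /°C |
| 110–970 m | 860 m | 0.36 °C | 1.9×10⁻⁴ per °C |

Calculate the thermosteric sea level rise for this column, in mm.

Δh = 136 mm

0–110 m: 3.5×10⁻⁴ × 2 × 110 = 0.07700 m
1.9×10⁻⁴ × 860 × 0.36 = 0.058824 m
Δh = 0.07700 + 0.058824 = 0.135824 m ≈ 136 mm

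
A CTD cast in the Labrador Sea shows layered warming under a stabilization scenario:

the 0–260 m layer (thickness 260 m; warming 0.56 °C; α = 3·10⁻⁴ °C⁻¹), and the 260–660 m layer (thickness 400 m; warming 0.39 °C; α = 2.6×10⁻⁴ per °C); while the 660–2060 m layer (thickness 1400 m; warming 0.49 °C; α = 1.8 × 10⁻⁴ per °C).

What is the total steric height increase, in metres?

Layer 1: 0.56 × 3×10⁻⁴ × 260 = 0.04368 m
260–660 m: 0.39 × 400 × 2.6×10⁻⁴ = 0.04056 m
1.8×10⁻⁴ × 1400 × 0.49 = 0.12348 m
Δh = 0.04368 + 0.04056 + 0.12348 = 0.20772 m ≈ 0.208 m

about 0.208 m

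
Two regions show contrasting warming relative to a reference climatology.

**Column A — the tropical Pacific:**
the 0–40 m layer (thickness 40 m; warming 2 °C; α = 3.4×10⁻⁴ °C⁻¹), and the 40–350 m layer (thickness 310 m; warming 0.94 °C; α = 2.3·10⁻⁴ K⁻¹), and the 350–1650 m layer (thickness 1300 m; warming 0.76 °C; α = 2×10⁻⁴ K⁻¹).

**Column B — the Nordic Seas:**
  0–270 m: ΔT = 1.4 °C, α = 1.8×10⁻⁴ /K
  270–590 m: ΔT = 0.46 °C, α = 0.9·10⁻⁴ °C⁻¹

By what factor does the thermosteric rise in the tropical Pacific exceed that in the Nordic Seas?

A 0–40 m: 40 × 2 × 3.4×10⁻⁴ = 0.02720 m
A Layer 2: 2.3×10⁻⁴ × 310 × 0.94 = 0.067022 m
A Layer 3: 2×10⁻⁴ × 0.76 × 1300 = 0.19760 m
A total: 0.291822 m
B Layer 1: 1.8×10⁻⁴ × 1.4 × 270 = 0.06804 m
B Layer 2: 0.9×10⁻⁴ × 320 × 0.46 = 0.013248 m
B total: 0.081288 m
Ratio: 0.291822 / 0.081288 ≈ 3.590

≈ 3.59×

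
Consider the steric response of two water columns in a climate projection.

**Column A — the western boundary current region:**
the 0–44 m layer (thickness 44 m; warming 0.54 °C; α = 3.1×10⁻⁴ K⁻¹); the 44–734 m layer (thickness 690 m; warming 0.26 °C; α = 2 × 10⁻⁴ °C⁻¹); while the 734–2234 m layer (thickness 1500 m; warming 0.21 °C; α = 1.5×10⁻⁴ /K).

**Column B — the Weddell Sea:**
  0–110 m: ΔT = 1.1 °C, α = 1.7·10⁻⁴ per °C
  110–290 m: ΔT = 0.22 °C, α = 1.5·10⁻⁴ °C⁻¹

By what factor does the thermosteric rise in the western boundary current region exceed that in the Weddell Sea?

A 0–44 m: 44 × 3.1×10⁻⁴ × 0.54 = 0.0073656 m
A 2×10⁻⁴ × 0.26 × 690 = 0.03588 m
A 734–2234 m: 1500 × 1.5×10⁻⁴ × 0.21 = 0.04725 m
A total: 0.0904956 m
B Layer 1: 110 × 1.1 × 1.7×10⁻⁴ = 0.02057 m
B 110–290 m: 0.22 × 180 × 1.5×10⁻⁴ = 0.00594 m
B total: 0.02651 m
Ratio: 0.0904956 / 0.02651 ≈ 3.414

≈ 3.4×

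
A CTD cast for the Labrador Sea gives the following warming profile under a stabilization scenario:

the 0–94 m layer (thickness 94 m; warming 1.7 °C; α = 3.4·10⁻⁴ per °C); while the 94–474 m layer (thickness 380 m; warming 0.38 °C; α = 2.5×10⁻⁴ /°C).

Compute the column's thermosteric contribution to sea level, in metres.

Δh ≈ 0.0904 m

0–94 m: 94 × 3.4×10⁻⁴ × 1.7 = 0.054332 m
2.5×10⁻⁴ × 0.38 × 380 = 0.03610 m
Δh = 0.054332 + 0.03610 = 0.090432 m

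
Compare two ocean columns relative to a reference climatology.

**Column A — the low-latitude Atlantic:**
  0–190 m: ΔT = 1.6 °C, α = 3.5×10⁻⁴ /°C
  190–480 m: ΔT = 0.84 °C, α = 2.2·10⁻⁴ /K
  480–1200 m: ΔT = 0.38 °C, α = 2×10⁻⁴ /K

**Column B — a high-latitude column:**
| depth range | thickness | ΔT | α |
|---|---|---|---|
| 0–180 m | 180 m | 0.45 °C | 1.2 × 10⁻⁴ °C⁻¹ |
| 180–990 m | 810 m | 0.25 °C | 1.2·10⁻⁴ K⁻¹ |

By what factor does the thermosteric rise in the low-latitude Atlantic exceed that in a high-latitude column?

≈ 6.3×

A 190 × 1.6 × 3.5×10⁻⁴ = 0.10640 m
A 190–480 m: 2.2×10⁻⁴ × 0.84 × 290 = 0.053592 m
A Layer 3: 2×10⁻⁴ × 720 × 0.38 = 0.05472 m
A total: 0.214712 m
B 0–180 m: 180 × 1.2×10⁻⁴ × 0.45 = 0.00972 m
B 0.25 × 1.2×10⁻⁴ × 810 = 0.02430 m
B total: 0.03402 m
Ratio: 0.214712 / 0.03402 ≈ 6.311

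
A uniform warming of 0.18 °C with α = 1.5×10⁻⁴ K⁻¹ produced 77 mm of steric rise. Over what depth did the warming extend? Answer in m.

H = Δh/(αΔT) = 0.077 / (1.5×10⁻⁴ × 0.18) ≈ 2852 m

H ≈ 2850 m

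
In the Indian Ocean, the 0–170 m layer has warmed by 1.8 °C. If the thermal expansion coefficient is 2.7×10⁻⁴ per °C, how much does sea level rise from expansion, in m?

Δh ≈ 0.083 m

Δh = αΔT·H = 2.7×10⁻⁴ × 1.8 × 170 = 0.08262 m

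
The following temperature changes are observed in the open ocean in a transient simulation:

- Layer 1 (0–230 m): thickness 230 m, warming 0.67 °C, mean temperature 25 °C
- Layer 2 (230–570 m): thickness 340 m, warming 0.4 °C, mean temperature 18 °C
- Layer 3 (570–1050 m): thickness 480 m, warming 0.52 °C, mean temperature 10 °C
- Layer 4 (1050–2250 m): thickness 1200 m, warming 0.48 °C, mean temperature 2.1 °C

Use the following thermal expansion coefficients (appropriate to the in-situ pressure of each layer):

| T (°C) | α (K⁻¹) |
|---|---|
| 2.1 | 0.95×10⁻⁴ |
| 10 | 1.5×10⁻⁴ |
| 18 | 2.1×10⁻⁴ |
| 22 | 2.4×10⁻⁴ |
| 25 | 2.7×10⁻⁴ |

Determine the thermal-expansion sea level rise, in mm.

Layer 1 at 25 °C → α = 2.7×10⁻⁴ K⁻¹
Layer 2 at 18 °C → α = 2.1×10⁻⁴ K⁻¹
Layer 3 at 10 °C → α = 1.5×10⁻⁴ K⁻¹
Layer 4 at 2.1 °C → α = 0.95×10⁻⁴ K⁻¹
Layer 1: 230 × 0.67 × 2.7×10⁻⁴ = 0.041607 m
Layer 2: 0.4 × 2.1×10⁻⁴ × 340 = 0.02856 m
1.5×10⁻⁴ × 0.52 × 480 = 0.03744 m
1050–2250 m: 0.95×10⁻⁴ × 1200 × 0.48 = 0.05472 m
Δh = 0.041607 + 0.02856 + 0.03744 + 0.05472 = 0.162327 m

160 mm of thermosteric rise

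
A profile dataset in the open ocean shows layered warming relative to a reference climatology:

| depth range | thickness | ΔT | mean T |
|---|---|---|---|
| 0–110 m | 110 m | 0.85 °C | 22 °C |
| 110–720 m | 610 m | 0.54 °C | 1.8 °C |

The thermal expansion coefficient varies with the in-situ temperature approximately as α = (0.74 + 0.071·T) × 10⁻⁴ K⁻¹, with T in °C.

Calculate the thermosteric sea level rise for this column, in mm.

Layer 1: α = (0.74 + 0.071×22)×10⁻⁴ = 2.302×10⁻⁴ K⁻¹
Layer 2: α = (0.74 + 0.071×1.8)×10⁻⁴ = 0.8678×10⁻⁴ K⁻¹
110 × 2.302×10⁻⁴ × 0.85 = 0.0215237 m
110–720 m: 610 × 0.8678×10⁻⁴ × 0.54 = 0.028585332 m
Δh = 0.0215237 + 0.028585332 = 0.050109032 m

50 mm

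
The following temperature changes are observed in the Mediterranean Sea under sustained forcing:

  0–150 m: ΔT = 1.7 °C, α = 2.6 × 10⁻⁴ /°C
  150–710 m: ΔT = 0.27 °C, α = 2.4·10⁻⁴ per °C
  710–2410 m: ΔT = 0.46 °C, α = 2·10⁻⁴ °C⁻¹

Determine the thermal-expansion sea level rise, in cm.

Δh = 26 cm

2.6×10⁻⁴ × 150 × 1.7 = 0.06630 m
0.27 × 560 × 2.4×10⁻⁴ = 0.036288 m
Layer 3: 0.46 × 1700 × 2×10⁻⁴ = 0.15640 m
Δh = 0.06630 + 0.036288 + 0.15640 = 0.258988 m ≈ 26 cm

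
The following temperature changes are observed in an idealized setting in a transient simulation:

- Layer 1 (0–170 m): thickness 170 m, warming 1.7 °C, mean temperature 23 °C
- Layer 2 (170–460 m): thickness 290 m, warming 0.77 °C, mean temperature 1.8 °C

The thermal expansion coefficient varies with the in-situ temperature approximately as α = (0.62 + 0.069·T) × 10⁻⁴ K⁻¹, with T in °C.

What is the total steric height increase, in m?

Layer 1: α = (0.62 + 0.069×23)×10⁻⁴ = 2.207×10⁻⁴ K⁻¹
Layer 2: α = (0.62 + 0.069×1.8)×10⁻⁴ = 0.7442×10⁻⁴ K⁻¹
Layer 1: 2.207×10⁻⁴ × 170 × 1.7 = 0.0637823 m
0.77 × 290 × 0.7442×10⁻⁴ = 0.016617986 m
Δh = 0.0637823 + 0.016617986 = 0.080400286 m

about 0.0804 m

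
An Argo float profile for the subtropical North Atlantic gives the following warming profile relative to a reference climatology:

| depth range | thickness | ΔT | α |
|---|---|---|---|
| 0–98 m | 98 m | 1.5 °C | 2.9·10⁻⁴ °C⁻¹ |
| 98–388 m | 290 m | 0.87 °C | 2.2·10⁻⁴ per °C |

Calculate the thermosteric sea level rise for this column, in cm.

9.8 cm of thermosteric rise

Layer 1: 1.5 × 2.9×10⁻⁴ × 98 = 0.04263 m
290 × 2.2×10⁻⁴ × 0.87 = 0.055506 m
Δh = 0.04263 + 0.055506 = 0.098136 m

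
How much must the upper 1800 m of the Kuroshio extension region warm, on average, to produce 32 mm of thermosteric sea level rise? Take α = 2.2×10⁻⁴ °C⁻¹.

0.081 °C

ΔT = Δh/(αH) = 0.032 / (2.2×10⁻⁴ × 1800) ≈ 0.08081 °C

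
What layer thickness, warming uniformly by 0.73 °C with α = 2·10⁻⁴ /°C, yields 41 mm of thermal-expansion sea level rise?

H = Δh/(αΔT) = 0.041 / (2×10⁻⁴ × 0.73) ≈ 280.8 m

about 281 m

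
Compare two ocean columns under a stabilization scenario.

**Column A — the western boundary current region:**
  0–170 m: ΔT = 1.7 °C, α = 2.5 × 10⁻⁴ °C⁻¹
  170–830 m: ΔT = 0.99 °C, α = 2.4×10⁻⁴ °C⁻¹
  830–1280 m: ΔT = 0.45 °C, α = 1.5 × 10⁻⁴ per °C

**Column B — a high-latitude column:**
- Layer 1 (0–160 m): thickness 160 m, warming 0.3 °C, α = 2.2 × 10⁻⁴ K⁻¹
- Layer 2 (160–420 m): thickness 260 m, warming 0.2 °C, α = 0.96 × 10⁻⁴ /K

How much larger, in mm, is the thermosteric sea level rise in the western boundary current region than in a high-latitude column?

244 mm larger

A 1.7 × 2.5×10⁻⁴ × 170 = 0.07225 m
A 170–830 m: 660 × 0.99 × 2.4×10⁻⁴ = 0.156816 m
A 1.5×10⁻⁴ × 450 × 0.45 = 0.030375 m
A total: 0.259441 m
B Layer 1: 0.3 × 160 × 2.2×10⁻⁴ = 0.01056 m
B Layer 2: 0.96×10⁻⁴ × 0.2 × 260 = 0.004992 m
B total: 0.015552 m
Difference: 0.259441 − 0.015552 = 0.243889 m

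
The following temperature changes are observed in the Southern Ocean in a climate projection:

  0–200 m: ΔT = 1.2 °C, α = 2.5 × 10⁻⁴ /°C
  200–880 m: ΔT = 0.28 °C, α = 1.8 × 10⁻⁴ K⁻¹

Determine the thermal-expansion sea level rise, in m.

1.2 × 2.5×10⁻⁴ × 200 = 0.06000 m
200–880 m: 0.28 × 1.8×10⁻⁴ × 680 = 0.034272 m
Δh = 0.06000 + 0.034272 = 0.094272 m

Δh ≈ 0.0943 m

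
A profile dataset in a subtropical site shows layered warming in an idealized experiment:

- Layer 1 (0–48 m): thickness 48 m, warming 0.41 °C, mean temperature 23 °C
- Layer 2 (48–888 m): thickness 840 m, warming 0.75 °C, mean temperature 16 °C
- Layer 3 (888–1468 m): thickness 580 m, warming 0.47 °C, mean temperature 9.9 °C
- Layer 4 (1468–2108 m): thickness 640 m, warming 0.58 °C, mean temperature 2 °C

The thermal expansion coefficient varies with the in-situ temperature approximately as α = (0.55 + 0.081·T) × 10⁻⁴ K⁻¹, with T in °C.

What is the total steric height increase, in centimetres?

Δh ≈ 18.4 cm

Layer 1: α = (0.55 + 0.081×23)×10⁻⁴ = 2.413×10⁻⁴ K⁻¹
Layer 2: α = (0.55 + 0.081×16)×10⁻⁴ = 1.846×10⁻⁴ K⁻¹
Layer 3: α = (0.55 + 0.081×9.9)×10⁻⁴ = 1.3519×10⁻⁴ K⁻¹
Layer 4: α = (0.55 + 0.081×2)×10⁻⁴ = 0.712×10⁻⁴ K⁻¹
0.41 × 48 × 2.413×10⁻⁴ = 0.004748784 m
48–888 m: 1.846×10⁻⁴ × 0.75 × 840 = 0.116298 m
Layer 3: 0.47 × 1.3519×10⁻⁴ × 580 = 0.036852794 m
1468–2108 m: 0.58 × 640 × 0.712×10⁻⁴ = 0.02642944 m
Δh = 0.004748784 + 0.116298 + 0.036852794 + 0.02642944 = 0.184329018 m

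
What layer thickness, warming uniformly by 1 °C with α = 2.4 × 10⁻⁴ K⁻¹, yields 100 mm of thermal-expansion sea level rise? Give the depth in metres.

H ≈ 420 m

H = Δh/(αΔT) = 0.1 / (2.4×10⁻⁴ × 1) ≈ 416.7 m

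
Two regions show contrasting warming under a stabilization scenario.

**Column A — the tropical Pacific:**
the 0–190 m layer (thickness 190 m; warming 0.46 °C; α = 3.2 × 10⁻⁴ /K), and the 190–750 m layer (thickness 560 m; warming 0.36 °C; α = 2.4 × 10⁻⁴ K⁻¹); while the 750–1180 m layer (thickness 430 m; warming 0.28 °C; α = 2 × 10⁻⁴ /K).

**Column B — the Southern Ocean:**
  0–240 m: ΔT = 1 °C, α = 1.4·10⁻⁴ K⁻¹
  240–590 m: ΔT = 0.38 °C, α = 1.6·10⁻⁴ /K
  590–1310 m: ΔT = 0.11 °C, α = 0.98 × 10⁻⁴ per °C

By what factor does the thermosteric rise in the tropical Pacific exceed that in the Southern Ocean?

≈ 1.60×

A 0–190 m: 0.46 × 190 × 3.2×10⁻⁴ = 0.027968 m
A Layer 2: 0.36 × 560 × 2.4×10⁻⁴ = 0.048384 m
A 750–1180 m: 2×10⁻⁴ × 0.28 × 430 = 0.02408 m
A total: 0.100432 m
B 1 × 1.4×10⁻⁴ × 240 = 0.03360 m
B 1.6×10⁻⁴ × 0.38 × 350 = 0.02128 m
B Layer 3: 0.11 × 720 × 0.98×10⁻⁴ = 0.0077616 m
B total: 0.0626416 m
Ratio: 0.100432 / 0.0626416 ≈ 1.603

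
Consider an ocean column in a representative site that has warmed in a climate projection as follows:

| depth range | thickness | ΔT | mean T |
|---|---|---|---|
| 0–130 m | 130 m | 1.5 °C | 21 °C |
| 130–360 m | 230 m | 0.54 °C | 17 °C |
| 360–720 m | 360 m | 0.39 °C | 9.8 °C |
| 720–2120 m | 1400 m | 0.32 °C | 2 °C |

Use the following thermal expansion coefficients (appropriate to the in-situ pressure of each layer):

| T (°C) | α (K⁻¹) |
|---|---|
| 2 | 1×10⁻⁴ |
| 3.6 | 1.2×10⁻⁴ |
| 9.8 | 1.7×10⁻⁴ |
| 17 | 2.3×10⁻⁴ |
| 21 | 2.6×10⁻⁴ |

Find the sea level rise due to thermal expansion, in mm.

Layer 1 at 21 °C → α = 2.6×10⁻⁴ K⁻¹
Layer 2 at 17 °C → α = 2.3×10⁻⁴ K⁻¹
Layer 3 at 9.8 °C → α = 1.7×10⁻⁴ K⁻¹
Layer 4 at 2 °C → α = 1×10⁻⁴ K⁻¹
Layer 1: 1.5 × 130 × 2.6×10⁻⁴ = 0.05070 m
130–360 m: 2.3×10⁻⁴ × 0.54 × 230 = 0.028566 m
Layer 3: 360 × 0.39 × 1.7×10⁻⁴ = 0.023868 m
720–2120 m: 0.32 × 1400 × 1×10⁻⁴ = 0.04480 m
Δh = 0.05070 + 0.028566 + 0.023868 + 0.04480 = 0.147934 m ≈ 148 mm

Δh = 148 mm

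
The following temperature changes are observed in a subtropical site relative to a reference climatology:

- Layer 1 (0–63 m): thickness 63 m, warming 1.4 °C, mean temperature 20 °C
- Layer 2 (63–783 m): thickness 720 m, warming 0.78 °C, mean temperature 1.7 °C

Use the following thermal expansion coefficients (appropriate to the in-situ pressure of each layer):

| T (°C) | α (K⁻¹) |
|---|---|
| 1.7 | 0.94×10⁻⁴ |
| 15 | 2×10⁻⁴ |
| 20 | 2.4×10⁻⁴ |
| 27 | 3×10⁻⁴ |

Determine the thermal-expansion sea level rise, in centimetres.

about 7.40 cm

Layer 1 at 20 °C → α = 2.4×10⁻⁴ K⁻¹
Layer 2 at 1.7 °C → α = 0.94×10⁻⁴ K⁻¹
Layer 1: 2.4×10⁻⁴ × 63 × 1.4 = 0.021168 m
720 × 0.78 × 0.94×10⁻⁴ = 0.0527904 m
Δh = 0.021168 + 0.0527904 = 0.0739584 m ≈ 7.40 cm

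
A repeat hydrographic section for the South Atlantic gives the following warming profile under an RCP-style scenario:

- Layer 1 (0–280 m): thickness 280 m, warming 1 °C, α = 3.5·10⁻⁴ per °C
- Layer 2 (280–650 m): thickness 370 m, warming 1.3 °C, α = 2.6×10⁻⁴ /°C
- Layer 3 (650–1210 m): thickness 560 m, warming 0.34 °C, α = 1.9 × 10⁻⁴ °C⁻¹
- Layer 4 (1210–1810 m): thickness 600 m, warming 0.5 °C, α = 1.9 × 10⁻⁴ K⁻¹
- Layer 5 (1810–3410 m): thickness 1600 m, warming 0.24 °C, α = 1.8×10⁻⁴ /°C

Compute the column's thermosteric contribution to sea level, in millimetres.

280 × 3.5×10⁻⁴ × 1 = 0.09800 m
Layer 2: 1.3 × 2.6×10⁻⁴ × 370 = 0.12506 m
0.34 × 560 × 1.9×10⁻⁴ = 0.036176 m
1210–1810 m: 600 × 0.5 × 1.9×10⁻⁴ = 0.05700 m
Layer 5: 1600 × 0.24 × 1.8×10⁻⁴ = 0.06912 m
Δh = 0.09800 + 0.12506 + 0.036176 + 0.05700 + 0.06912 = 0.385356 m ≈ 385 mm

385 mm of thermosteric rise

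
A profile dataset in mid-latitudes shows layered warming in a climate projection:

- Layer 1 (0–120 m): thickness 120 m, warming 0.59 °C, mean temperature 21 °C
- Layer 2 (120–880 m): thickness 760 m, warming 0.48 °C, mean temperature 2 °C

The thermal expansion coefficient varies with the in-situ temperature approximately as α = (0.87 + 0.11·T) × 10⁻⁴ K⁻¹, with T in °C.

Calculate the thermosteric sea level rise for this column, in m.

Δh ≈ 0.0623 m

Layer 1: α = (0.87 + 0.11×21)×10⁻⁴ = 3.18×10⁻⁴ K⁻¹
Layer 2: α = (0.87 + 0.11×2)×10⁻⁴ = 1.09×10⁻⁴ K⁻¹
0–120 m: 3.18×10⁻⁴ × 0.59 × 120 = 0.0225144 m
Layer 2: 1.09×10⁻⁴ × 0.48 × 760 = 0.0397632 m
Δh = 0.0225144 + 0.0397632 = 0.0622776 m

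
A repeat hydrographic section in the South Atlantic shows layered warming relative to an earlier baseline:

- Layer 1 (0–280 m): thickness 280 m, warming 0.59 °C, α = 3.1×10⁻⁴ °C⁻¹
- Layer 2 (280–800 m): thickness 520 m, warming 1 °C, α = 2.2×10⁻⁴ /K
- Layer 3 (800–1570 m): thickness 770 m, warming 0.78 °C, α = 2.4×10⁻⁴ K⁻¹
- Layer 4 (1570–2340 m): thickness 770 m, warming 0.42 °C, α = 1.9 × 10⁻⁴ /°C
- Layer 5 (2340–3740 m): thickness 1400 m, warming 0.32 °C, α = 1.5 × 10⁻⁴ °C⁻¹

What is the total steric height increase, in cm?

3.1×10⁻⁴ × 280 × 0.59 = 0.051212 m
Layer 2: 1 × 2.2×10⁻⁴ × 520 = 0.11440 m
Layer 3: 0.78 × 770 × 2.4×10⁻⁴ = 0.144144 m
1570–2340 m: 0.42 × 1.9×10⁻⁴ × 770 = 0.061446 m
2340–3740 m: 1.5×10⁻⁴ × 1400 × 0.32 = 0.06720 m
Δh = 0.051212 + 0.11440 + 0.144144 + 0.061446 + 0.06720 = 0.438402 m

about 44 cm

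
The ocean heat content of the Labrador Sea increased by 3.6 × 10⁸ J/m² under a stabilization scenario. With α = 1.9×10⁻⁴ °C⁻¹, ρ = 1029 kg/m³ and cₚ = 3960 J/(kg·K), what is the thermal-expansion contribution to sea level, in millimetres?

Δh ≈ 17 mm

Δh = αQ/(ρcₚ) = 1.9×10⁻⁴ × 3.6×10⁸ / (1029 × 3960) ≈ 0.016786 m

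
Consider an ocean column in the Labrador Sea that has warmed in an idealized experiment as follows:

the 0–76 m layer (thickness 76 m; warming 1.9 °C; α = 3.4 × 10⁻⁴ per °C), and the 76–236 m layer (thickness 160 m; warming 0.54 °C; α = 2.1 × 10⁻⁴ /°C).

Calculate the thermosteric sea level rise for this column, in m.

0.0672 m

0–76 m: 76 × 3.4×10⁻⁴ × 1.9 = 0.049096 m
76–236 m: 160 × 0.54 × 2.1×10⁻⁴ = 0.018144 m
Δh = 0.049096 + 0.018144 = 0.06724 m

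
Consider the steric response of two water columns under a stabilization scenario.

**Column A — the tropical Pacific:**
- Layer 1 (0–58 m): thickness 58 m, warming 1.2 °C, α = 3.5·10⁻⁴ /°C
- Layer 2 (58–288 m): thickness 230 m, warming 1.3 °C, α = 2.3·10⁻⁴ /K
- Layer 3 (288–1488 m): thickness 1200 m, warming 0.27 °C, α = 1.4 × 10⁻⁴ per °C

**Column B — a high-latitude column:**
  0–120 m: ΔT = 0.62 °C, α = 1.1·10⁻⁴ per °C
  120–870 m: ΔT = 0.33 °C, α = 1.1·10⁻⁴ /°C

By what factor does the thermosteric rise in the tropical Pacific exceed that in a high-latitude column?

3.91

A 0–58 m: 58 × 1.2 × 3.5×10⁻⁴ = 0.02436 m
A 2.3×10⁻⁴ × 1.3 × 230 = 0.06877 m
A 0.27 × 1200 × 1.4×10⁻⁴ = 0.04536 m
A total: 0.13849 m
B 120 × 0.62 × 1.1×10⁻⁴ = 0.008184 m
B Layer 2: 750 × 0.33 × 1.1×10⁻⁴ = 0.027225 m
B total: 0.035409 m
Ratio: 0.13849 / 0.035409 ≈ 3.911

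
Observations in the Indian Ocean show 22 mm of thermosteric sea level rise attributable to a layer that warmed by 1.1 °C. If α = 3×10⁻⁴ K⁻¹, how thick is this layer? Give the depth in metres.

H ≈ 66.7 m

H = Δh/(αΔT) = 0.022 / (3×10⁻⁴ × 1.1) ≈ 66.67 m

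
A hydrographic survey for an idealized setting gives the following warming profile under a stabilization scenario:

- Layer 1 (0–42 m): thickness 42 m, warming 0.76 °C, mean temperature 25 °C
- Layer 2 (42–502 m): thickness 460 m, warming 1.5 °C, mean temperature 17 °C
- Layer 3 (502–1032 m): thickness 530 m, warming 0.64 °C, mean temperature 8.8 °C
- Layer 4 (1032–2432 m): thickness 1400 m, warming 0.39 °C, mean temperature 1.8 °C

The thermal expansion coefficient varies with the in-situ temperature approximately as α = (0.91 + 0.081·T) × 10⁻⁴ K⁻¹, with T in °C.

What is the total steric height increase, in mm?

Layer 1: α = (0.91 + 0.081×25)×10⁻⁴ = 2.935×10⁻⁴ K⁻¹
Layer 2: α = (0.91 + 0.081×17)×10⁻⁴ = 2.287×10⁻⁴ K⁻¹
Layer 3: α = (0.91 + 0.081×8.8)×10⁻⁴ = 1.6228×10⁻⁴ K⁻¹
Layer 4: α = (0.91 + 0.081×1.8)×10⁻⁴ = 1.0558×10⁻⁴ K⁻¹
0–42 m: 0.76 × 42 × 2.935×10⁻⁴ = 0.00936852 m
Layer 2: 1.5 × 460 × 2.287×10⁻⁴ = 0.157803 m
502–1032 m: 530 × 0.64 × 1.6228×10⁻⁴ = 0.055045376 m
1032–2432 m: 1400 × 0.39 × 1.0558×10⁻⁴ = 0.05764668 m
Δh = 0.00936852 + 0.157803 + 0.055045376 + 0.05764668 = 0.279863576 m

about 280 mm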